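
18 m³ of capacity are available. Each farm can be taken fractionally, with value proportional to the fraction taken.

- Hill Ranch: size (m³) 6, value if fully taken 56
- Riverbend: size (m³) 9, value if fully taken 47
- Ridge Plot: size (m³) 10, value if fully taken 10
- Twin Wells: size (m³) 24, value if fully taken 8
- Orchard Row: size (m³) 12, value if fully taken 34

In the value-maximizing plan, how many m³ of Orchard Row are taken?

Rank by value-to-size ratio: Hill Ranch 56/6≈9.33, Riverbend 47/9≈5.22, Orchard Row 34/12≈2.83, Ridge Plot 10/10≈1, Twin Wells 8/24≈0.333.
Take all of Hill Ranch (6 m³, value 56) → 12 m³ left.
Riverbend: take in full, 9 m³ for value 47 → 3 left.
Fill the last 3 m³ with part of Orchard Row: 3/12 of it earns 8.5.

3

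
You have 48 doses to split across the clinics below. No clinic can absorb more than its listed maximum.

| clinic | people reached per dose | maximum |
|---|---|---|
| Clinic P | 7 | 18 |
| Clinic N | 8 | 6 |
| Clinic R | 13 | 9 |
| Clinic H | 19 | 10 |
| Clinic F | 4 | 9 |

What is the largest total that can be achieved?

501

Highest people reached per dose first: Clinic H 19 > Clinic R 13 > Clinic N 8 > Clinic P 7 > Clinic F 4.
Clinic H takes 10 to reach its cap of 10 → 38 left.
Give Clinic R 9 to hit its cap of 9 → 29 left.
Give Clinic N 6 to hit its cap of 6 → 23 left.
Give Clinic P 18 to hit its cap of 18 → 5 left.
Clinic F: +5 (room for 9) → 5. Pool exhausted.
Total = 7×18 + 8×6 + 13×9 + 19×10 + 4×5 = 501.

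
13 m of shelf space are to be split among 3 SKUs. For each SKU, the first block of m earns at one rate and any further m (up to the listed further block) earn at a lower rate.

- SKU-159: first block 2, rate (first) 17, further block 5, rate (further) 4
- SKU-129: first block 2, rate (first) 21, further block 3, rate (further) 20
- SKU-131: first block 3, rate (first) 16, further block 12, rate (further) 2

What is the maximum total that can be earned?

Order all 6 blocks by rate: SKU-129/first 21 > SKU-129/second 20 > SKU-159/first 17 > SKU-131/first 16 > SKU-159/second 4 > SKU-131/second 2.
Fill SKU-129 first block (2 at 21) → 11 left.
SKU-129/second (20): +3 → 8 left.
Fill SKU-159 first block (2 at 17) → 6 left.
SKU-131 first at 16: fill all 3 → 3 left.
SKU-159 second at 4: only 3 left, fill 3.
Total = 21×2 + 20×3 + 17×2 + 16×3 + 4×3 = 196.

196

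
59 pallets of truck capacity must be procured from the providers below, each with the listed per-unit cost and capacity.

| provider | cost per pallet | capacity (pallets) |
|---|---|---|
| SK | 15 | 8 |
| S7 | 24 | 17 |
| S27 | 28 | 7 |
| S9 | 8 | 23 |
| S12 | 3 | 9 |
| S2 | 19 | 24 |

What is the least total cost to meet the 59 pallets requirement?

692

Fill from the cheapest provider first.
S12 at 3: take all 9 pallets — 50 still needed.
S9 at 8: take all 23 pallets — 27 still needed.
SK (15): use full 8 — 19 pallets to go.
S2 at 19: take 19 of its 24 — requirement met.
S7, S27: unused.
Cost = 9×3 + 23×8 + 8×15 + 19×19 = 692.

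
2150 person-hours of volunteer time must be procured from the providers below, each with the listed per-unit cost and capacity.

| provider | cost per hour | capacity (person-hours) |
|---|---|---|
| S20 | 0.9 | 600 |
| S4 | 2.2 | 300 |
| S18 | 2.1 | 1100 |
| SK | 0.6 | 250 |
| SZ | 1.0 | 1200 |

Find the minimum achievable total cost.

2100

Use providers in increasing cost order.
SK (0.6): use full 250 — 1900 person-hours to go.
S20 at 0.9: take all 600 person-hours — 1300 still needed.
Take 1200 from SZ at 1.0 — need 100 more.
S18 at 2.1: take 100 of its 1100 — requirement met.
S4: unused.
Cost = 250×0.6 + 600×0.9 + 1200×1.0 + 100×2.1 = 2100.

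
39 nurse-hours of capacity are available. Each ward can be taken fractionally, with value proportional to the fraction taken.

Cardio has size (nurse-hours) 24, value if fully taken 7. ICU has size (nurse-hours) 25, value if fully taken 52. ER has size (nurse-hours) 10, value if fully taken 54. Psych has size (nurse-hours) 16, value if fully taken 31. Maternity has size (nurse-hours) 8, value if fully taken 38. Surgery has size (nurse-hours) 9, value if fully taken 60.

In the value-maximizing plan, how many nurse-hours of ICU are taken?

Best value per unit of size first: Surgery 60/9≈6.67, ER 54/10≈5.4, Maternity 38/8≈4.75, ICU 52/25≈2.08, Psych 31/16≈1.94, Cardio 7/24≈0.292.
Take all of Surgery (9 nurse-hours, value 60) — 30 nurse-hours left.
All 10 nurse-hours of ER fit (value 54) — 20 remain.
Take all of Maternity (8 nurse-hours, value 38) — 12 nurse-hours left.
Fill the last 12 nurse-hours with part of ICU: 12/25 of it earns 24.96.

12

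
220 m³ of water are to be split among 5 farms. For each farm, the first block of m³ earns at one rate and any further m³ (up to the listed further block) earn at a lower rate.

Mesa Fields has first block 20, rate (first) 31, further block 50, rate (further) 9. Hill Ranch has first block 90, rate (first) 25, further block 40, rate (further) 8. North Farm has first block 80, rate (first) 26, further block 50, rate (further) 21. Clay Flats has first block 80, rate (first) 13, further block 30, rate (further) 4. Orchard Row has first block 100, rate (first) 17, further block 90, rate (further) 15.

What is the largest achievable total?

5580

Order all 10 blocks by rate: Mesa Fields/tier1 31 > North Farm/tier1 26 > Hill Ranch/tier1 25 > North Farm/tier2 21 > Orchard Row/tier1 17 > Orchard Row/tier2 15 > Clay Flats/tier1 13 > Mesa Fields/tier2 9 > Hill Ranch/tier2 8 > Clay Flats/tier2 4.
Mesa Fields tier1 at 31: fill all 20 — 200 left.
North Farm/tier1 (26): +80 — 120 left.
Hill Ranch/tier1 (25): +90 — 30 left.
30 remain; put them into North Farm tier2 at 21.
Total = 31×20 + 26×80 + 25×90 + 21×30 = 5580.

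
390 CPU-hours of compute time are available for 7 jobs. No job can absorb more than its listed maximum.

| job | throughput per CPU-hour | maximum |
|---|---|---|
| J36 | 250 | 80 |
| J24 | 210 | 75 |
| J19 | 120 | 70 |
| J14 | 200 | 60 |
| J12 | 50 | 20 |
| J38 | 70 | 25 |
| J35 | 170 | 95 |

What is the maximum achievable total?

Rank by throughput per CPU-hour: J36 250 > J24 210 > J14 200 > J35 170 > J19 120 > J38 70 > J12 50.
J36 takes 80 to reach its cap of 80 ; 310 left.
Give J24 75 to hit its cap of 75 ; 235 left.
Give J14 60 to hit its cap of 60 ; 175 left.
J35: +95 to 95 (cap) ; 80 left.
Give J19 70 to hit its cap of 70 ; 10 left.
Only 10 left; J38 takes them to reach 10.
Total = 250×80 + 210×75 + 120×70 + 200×60 + 70×10 + 170×95 = 73000.

73000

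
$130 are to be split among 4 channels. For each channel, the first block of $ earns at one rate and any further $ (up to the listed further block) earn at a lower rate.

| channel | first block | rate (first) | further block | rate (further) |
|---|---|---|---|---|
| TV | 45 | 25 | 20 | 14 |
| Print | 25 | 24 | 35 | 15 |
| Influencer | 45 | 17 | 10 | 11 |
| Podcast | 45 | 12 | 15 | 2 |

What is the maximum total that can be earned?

2715

Treat each block as its own option and order by rate: TV/T1 25 > Print/T1 24 > Influencer/T1 17 > Print/T2 15 > TV/T2 14 > Podcast/T1 12 > Influencer/T2 11 > Podcast/T2 2.
Fill TV T1 block (45 at 25) → 85 left.
Print/T1 (24): +25 → 60 left.
Fill Influencer T1 block (45 at 17) → 15 left.
Print T2 at 15: only 15 left, fill 15.
Total = 25×45 + 24×25 + 17×45 + 15×15 = 2715.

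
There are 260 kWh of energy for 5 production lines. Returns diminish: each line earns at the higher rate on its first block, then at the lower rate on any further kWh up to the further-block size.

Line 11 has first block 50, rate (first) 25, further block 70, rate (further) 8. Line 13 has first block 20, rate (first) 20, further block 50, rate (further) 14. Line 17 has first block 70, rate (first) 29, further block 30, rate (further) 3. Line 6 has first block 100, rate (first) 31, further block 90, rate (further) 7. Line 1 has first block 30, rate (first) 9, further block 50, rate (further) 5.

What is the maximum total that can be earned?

Treat each block as its own option and order by rate: Line 6/T1 31 > Line 17/T1 29 > Line 11/T1 25 > Line 13/T1 20 > Line 13/T2 14 > Line 1/T1 9 > Line 11/T2 8 > Line 6/T2 7 > Line 1/T2 5 > Line 17/T2 3.
Line 6/T1 (31): +100 → 160 left.
Fill Line 17 T1 block (70 at 29) → 90 left.
Line 11/T1 (25): +50 → 40 left.
Fill Line 13 T1 block (20 at 20) → 20 left.
20 remain; put them into Line 13 T2 at 14.
Total = 31×100 + 29×70 + 25×50 + 20×20 + 14×20 = 7060.

7060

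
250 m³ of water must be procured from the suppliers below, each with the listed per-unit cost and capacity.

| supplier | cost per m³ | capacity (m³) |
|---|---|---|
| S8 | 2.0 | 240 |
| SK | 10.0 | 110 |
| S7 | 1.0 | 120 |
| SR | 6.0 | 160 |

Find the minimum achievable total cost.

Fill from the cheapest supplier first.
Take 120 from S7 at 1.0 — need 130 more.
S8 (2.0): take the remaining 130 — done.
SR, SK: unused.
Cost = 120×1.0 + 130×2.0 = 380.

380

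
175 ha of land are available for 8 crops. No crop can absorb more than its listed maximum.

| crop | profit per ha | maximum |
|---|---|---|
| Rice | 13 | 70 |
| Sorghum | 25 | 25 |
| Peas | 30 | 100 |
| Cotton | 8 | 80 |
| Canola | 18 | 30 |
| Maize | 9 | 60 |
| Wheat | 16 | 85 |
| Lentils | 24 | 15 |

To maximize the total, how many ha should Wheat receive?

Rank by profit per ha: Peas 30 > Sorghum 25 > Lentils 24 > Canola 18 > Wheat 16 > Rice 13 > Maize 9 > Cotton 8.
Peas takes 100 to reach its cap of 100 ; 75 left.
Sorghum takes 25 to reach its cap of 25 ; 50 left.
Lentils takes 15 to reach its cap of 15 ; 35 left.
Canola takes 30 to reach its cap of 30 ; 5 left.
Wheat has room for 85 but only 5 remain, so it gets 5.

5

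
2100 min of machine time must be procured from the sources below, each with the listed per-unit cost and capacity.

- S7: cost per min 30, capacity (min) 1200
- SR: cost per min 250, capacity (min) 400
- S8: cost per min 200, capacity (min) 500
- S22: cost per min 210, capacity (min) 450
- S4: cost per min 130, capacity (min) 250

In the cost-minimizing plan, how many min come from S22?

Use sources in increasing cost order.
S7 (30): use full 1200 — 900 min to go.
Take 250 from S4 at 130 — need 650 more.
S8 (200): use full 500 — 150 min to go.
S22 (210): take the remaining 150 — done.
SR: unused.

150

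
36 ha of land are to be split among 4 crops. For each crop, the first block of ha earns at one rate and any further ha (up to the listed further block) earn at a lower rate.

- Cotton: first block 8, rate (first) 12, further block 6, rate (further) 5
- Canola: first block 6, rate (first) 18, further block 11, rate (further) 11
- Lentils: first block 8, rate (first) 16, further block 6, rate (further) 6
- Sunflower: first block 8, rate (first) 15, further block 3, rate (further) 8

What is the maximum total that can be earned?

Treat each block as its own option and order by rate: Canola/T1 18 > Lentils/T1 16 > Sunflower/T1 15 > Cotton/T1 12 > Canola/T2 11 > Sunflower/T2 8 > Lentils/T2 6 > Cotton/T2 5.
Canola/T1 (18): +6 — 30 left.
Lentils T1 at 16: fill all 8 — 22 left.
Sunflower T1 at 15: fill all 8 — 14 left.
Fill Cotton T1 block (8 at 12) — 6 left.
Canola/T2: +6 of 11 at 11; pool empty.
Total = 18×6 + 16×8 + 15×8 + 12×8 + 11×6 = 518.

518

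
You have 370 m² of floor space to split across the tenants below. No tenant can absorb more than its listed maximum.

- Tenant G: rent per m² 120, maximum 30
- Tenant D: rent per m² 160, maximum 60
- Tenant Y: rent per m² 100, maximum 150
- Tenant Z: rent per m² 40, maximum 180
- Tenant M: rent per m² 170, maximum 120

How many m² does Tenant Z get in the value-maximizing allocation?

Highest rent per m² first: Tenant M 170 > Tenant D 160 > Tenant G 120 > Tenant Y 100 > Tenant Z 40.
Tenant M: +120 to 120 (cap) ; 250 left.
Tenant D takes 60 to reach its cap of 60 ; 190 left.
Tenant G takes 30 to reach its cap of 30 ; 160 left.
Tenant Y takes 150 to reach its cap of 150 ; 10 left.
Tenant Z has room for 180 but only 10 remain, so it gets 10.

10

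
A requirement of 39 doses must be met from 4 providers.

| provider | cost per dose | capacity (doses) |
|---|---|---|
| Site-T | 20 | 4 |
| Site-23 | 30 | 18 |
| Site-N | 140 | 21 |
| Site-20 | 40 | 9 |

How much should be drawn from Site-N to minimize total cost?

Cheapest first:
Take 4 from Site-T at 20 → need 35 more.
Site-23 at 30: take all 18 doses → 17 still needed.
Site-20 at 40: take all 9 doses → 8 still needed.
Take 8 from Site-N at 140 to finish.

8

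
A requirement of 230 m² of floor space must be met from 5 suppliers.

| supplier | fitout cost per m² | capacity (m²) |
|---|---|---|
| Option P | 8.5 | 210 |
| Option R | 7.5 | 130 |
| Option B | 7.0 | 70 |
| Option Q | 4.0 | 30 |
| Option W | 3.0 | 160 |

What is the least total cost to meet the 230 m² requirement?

Use suppliers in increasing cost order.
Option W at 3.0: take all 160 m² ; 70 still needed.
Option Q (4.0): use full 30 ; 40 m² to go.
Option B (7.0): take the remaining 40 ; done.
Option R, Option P: unused.
Cost = 160×3.0 + 30×4.0 + 40×7.0 = 880.

880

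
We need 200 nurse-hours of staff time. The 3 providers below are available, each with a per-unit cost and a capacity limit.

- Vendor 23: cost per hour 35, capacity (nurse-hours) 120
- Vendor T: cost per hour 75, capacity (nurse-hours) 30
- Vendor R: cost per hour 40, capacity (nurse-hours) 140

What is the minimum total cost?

7400

Use providers in increasing cost order.
Vendor 23 (35): use full 120 ; 80 nurse-hours to go.
Vendor R (40): take the remaining 80 ; done.
Vendor T: unused.
Cost = 120×35 + 80×40 = 7400.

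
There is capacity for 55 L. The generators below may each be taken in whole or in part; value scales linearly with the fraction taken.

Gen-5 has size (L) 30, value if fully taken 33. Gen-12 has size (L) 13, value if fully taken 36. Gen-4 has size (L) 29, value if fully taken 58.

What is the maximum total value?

108.3

Rank by value-to-size ratio: Gen-12 36/13≈2.77, Gen-4 58/29≈2, Gen-5 33/30≈1.1.
All 13 L of Gen-12 fit (value 36) — 42 remain.
Gen-4: take in full, 29 L for value 58 — 13 left.
13 L left: a 13/30 share of Gen-5 gives 33×13/30 = 14.3.
Total value = 108.3.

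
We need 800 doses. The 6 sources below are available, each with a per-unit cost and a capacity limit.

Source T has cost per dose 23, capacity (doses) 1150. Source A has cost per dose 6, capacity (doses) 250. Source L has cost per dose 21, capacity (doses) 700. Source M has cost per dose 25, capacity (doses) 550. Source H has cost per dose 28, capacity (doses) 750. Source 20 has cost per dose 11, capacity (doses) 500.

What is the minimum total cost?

Cheapest first:
Source A at 6: take all 250 doses — 550 still needed.
Source 20 (11): use full 500 — 50 doses to go.
Source L (21): take the remaining 50 — done.
Source T, Source M, Source H: unused.
Cost = 250×6 + 500×11 + 50×21 = 8050.

8050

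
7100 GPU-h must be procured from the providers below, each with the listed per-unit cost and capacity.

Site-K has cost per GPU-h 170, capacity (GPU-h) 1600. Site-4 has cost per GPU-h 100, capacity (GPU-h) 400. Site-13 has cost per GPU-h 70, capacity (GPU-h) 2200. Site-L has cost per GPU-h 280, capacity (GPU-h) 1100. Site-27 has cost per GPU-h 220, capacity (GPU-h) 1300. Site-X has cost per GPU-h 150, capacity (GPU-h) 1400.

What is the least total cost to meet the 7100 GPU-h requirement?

Use providers in increasing cost order.
Take 2200 from Site-13 at 70 — need 4900 more.
Take 400 from Site-4 at 100 — need 4500 more.
Take 1400 from Site-X at 150 — need 3100 more.
Site-K (170): use full 1600 — 1500 GPU-h to go.
Take 1300 from Site-27 at 220 — need 200 more.
Site-L at 280: take 200 of its 1100 — requirement met.
Cost = 2200×70 + 400×100 + 1400×150 + 1600×170 + 1300×220 + 200×280 = 1018000.

1018000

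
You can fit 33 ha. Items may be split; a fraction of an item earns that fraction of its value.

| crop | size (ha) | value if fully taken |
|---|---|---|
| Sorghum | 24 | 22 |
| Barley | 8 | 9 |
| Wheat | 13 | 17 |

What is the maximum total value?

37

Best value per unit of size first: Wheat 17/13≈1.31, Barley 9/8≈1.12, Sorghum 22/24≈0.917.
Take all of Wheat (13 ha, value 17) → 20 ha left.
Barley: take in full, 8 ha for value 9 → 12 left.
Fill the last 12 ha with part of Sorghum: 12/24 of it earns 11.
Total value = 37.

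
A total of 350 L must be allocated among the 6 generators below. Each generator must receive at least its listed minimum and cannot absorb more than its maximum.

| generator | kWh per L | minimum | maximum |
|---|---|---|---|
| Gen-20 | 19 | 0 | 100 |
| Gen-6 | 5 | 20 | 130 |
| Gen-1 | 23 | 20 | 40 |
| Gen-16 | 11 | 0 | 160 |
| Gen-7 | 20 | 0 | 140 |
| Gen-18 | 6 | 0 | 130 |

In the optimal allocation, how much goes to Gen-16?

50

Meeting every minimum uses 0+20+20+0+0+0 = 40 L, leaving 310.
Rank by kWh per L: Gen-1 23 > Gen-7 20 > Gen-20 19 > Gen-16 11 > Gen-18 6 > Gen-6 5.
Give Gen-1 20 more to hit its cap of 40 — 290 left.
Gen-7: +140 to 140 (cap) — 150 left.
Gen-20 takes 100 more to reach its cap of 100 — 50 left.
Gen-16 has room for 160 more but only 50 remain, so it gets 50.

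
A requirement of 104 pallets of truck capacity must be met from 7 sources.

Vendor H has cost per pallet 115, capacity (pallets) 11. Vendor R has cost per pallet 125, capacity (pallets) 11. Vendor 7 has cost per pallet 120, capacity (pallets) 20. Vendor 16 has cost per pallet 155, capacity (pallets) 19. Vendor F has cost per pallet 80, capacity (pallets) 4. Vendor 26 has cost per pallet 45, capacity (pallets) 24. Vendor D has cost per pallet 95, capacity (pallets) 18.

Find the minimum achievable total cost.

Fill from the cheapest source first.
Vendor 26 (45): use full 24 ; 80 pallets to go.
Vendor F (80): use full 4 ; 76 pallets to go.
Take 18 from Vendor D at 95 ; need 58 more.
Vendor H at 115: take all 11 pallets ; 47 still needed.
Vendor 7 at 120: take all 20 pallets ; 27 still needed.
Take 11 from Vendor R at 125 ; need 16 more.
Take 16 from Vendor 16 at 155 to finish.
Cost = 24×45 + 4×80 + 18×95 + 11×115 + 20×120 + 11×125 + 16×155 = 10630.

10630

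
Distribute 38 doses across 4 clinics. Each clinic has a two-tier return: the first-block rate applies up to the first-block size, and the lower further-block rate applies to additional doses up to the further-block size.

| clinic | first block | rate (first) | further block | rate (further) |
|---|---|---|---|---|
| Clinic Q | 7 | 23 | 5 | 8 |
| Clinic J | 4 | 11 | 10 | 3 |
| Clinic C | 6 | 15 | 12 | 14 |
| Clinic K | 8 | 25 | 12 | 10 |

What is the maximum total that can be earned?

Rank every tier by rate: Clinic K/T1 25 > Clinic Q/T1 23 > Clinic C/T1 15 > Clinic C/T2 14 > Clinic J/T1 11 > Clinic K/T2 10 > Clinic Q/T2 8 > Clinic J/T2 3.
Clinic K T1 at 25: fill all 8 → 30 left.
Clinic Q T1 at 23: fill all 7 → 23 left.
Fill Clinic C T1 block (6 at 15) → 17 left.
Clinic C/T2 (14): +12 → 5 left.
Fill Clinic J T1 block (4 at 11) → 1 left.
Clinic K/T2: +1 of 12 at 10; pool empty.
Total = 25×8 + 23×7 + 15×6 + 14×12 + 11×4 + 10×1 = 673.

673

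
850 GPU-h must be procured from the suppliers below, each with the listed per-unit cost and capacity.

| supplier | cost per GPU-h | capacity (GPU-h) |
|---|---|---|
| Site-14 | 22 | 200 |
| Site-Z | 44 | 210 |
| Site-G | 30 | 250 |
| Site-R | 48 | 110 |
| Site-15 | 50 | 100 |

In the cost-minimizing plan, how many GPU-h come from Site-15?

80

Use suppliers in increasing cost order.
Site-14 at 22: take all 200 GPU-h — 650 still needed.
Take 250 from Site-G at 30 — need 400 more.
Take 210 from Site-Z at 44 — need 190 more.
Site-R at 48: take all 110 GPU-h — 80 still needed.
Take 80 from Site-15 at 50 to finish.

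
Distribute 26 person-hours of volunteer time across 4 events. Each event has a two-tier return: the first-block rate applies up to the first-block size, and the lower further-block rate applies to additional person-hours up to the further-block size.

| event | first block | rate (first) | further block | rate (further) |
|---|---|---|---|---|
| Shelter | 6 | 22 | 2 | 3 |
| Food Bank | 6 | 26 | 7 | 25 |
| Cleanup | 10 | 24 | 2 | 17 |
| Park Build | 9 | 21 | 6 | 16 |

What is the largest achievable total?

637

Rank every tier by rate: Food Bank/T1 26 > Food Bank/T2 25 > Cleanup/T1 24 > Shelter/T1 22 > Park Build/T1 21 > Cleanup/T2 17 > Park Build/T2 16 > Shelter/T2 3.
Food Bank/T1 (26): +6 — 20 left.
Food Bank T2 at 25: fill all 7 — 13 left.
Cleanup T1 at 24: fill all 10 — 3 left.
3 remain; put them into Shelter T1 at 22.
Total = 26×6 + 25×7 + 24×10 + 22×3 = 637.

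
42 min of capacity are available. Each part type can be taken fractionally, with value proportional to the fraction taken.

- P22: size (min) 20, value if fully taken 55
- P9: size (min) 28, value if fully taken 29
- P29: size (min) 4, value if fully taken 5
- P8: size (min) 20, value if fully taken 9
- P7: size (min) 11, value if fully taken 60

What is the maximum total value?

127.25

Best value per unit of size first: P7 60/11≈5.45, P22 55/20≈2.75, P29 5/4≈1.25, P9 29/28≈1.04, P8 9/20≈0.45.
Take all of P7 (11 min, value 60) → 31 min left.
P22: take in full, 20 min for value 55 → 11 left.
Take all of P29 (4 min, value 5) → 7 min left.
Only 7 min remain; take 7/28 of P9 for value 29×7/28 = 7.25.
Total value = 127.25.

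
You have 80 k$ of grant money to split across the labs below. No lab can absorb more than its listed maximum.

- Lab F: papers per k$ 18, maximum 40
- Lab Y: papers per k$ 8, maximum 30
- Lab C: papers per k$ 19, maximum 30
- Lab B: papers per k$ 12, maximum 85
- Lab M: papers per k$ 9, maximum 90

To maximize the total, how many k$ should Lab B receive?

Highest papers per k$ first: Lab C 19 > Lab F 18 > Lab B 12 > Lab M 9 > Lab Y 8.
Lab C: +30 to 30 (cap) — 50 left.
Lab F takes 40 to reach its cap of 40 — 10 left.
Lab B has room for 85 but only 10 remain, so it gets 10.

10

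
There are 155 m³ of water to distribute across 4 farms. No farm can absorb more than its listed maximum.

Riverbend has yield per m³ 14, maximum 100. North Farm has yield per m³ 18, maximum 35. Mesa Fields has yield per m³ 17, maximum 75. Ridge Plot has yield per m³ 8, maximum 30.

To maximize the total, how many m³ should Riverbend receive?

Order the farms by yield per m³: North Farm 18 > Mesa Fields 17 > Riverbend 14 > Ridge Plot 8.
North Farm takes 35 to reach its cap of 35 → 120 left.
Give Mesa Fields 75 to hit its cap of 75 → 45 left.
Riverbend has room for 100 but only 45 remain, so it gets 45.

45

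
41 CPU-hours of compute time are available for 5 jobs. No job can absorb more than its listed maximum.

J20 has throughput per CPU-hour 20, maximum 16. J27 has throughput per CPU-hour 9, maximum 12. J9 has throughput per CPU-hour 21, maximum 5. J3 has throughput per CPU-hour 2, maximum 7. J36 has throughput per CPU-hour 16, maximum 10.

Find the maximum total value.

675

Order the jobs by throughput per CPU-hour: J9 21 > J20 20 > J36 16 > J27 9 > J3 2.
J9 takes 5 to reach its cap of 5 — 36 left.
J20: +16 to 16 (cap) — 20 left.
Give J36 10 to hit its cap of 10 — 10 left.
J27 has room for 12 but only 10 remain, so it gets 10.
Total = 20×16 + 9×10 + 21×5 + 16×10 = 675.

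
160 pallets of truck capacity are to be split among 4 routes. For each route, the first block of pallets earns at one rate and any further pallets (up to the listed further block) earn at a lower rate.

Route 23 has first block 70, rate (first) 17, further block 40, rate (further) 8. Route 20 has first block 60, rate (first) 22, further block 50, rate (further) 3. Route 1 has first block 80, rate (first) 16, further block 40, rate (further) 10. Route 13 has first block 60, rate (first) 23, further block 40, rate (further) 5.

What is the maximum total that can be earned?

Rank every tier by rate: Route 13/T1 23 > Route 20/T1 22 > Route 23/T1 17 > Route 1/T1 16 > Route 1/T2 10 > Route 23/T2 8 > Route 13/T2 5 > Route 20/T2 3.
Fill Route 13 T1 block (60 at 23) → 100 left.
Route 20/T1 (22): +60 → 40 left.
40 remain; put them into Route 23 T1 at 17.
Total = 23×60 + 22×60 + 17×40 = 3380.

3380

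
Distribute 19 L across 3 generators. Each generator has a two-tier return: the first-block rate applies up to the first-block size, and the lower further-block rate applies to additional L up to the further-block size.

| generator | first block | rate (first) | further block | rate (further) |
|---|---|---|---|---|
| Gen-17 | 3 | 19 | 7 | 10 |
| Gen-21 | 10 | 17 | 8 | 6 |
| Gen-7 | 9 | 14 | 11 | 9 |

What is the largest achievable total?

311

Order all 6 blocks by rate: Gen-17/tier1 19 > Gen-21/tier1 17 > Gen-7/tier1 14 > Gen-17/tier2 10 > Gen-7/tier2 9 > Gen-21/tier2 6.
Gen-17/tier1 (19): +3 — 16 left.
Gen-21/tier1 (17): +10 — 6 left.
Gen-7 tier1 at 14: only 6 left, fill 6.
Total = 19×3 + 17×10 + 14×6 = 311.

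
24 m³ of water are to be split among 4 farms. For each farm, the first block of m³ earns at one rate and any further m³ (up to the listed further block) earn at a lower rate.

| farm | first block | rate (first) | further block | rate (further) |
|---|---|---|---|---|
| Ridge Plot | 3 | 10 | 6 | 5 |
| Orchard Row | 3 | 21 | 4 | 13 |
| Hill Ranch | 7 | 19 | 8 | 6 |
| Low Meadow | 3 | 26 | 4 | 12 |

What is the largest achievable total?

Treat each block as its own option and order by rate: Low Meadow/T1 26 > Orchard Row/T1 21 > Hill Ranch/T1 19 > Orchard Row/T2 13 > Low Meadow/T2 12 > Ridge Plot/T1 10 > Hill Ranch/T2 6 > Ridge Plot/T2 5.
Low Meadow T1 at 26: fill all 3 — 21 left.
Fill Orchard Row T1 block (3 at 21) — 18 left.
Hill Ranch/T1 (19): +7 — 11 left.
Orchard Row T2 at 13: fill all 4 — 7 left.
Low Meadow/T2 (12): +4 — 3 left.
Fill Ridge Plot T1 block (3 at 10) — 0 left.
Total = 26×3 + 21×3 + 19×7 + 13×4 + 12×4 + 10×3 = 404.

404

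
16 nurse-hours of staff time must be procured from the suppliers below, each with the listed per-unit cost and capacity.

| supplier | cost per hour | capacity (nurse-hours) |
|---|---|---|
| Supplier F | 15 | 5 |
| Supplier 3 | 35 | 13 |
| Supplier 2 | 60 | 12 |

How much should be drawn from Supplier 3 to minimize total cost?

Use suppliers in increasing cost order.
Supplier F (15): use full 5 → 11 nurse-hours to go.
Supplier 3 (35): take the remaining 11 → done.
Supplier 2: unused.

11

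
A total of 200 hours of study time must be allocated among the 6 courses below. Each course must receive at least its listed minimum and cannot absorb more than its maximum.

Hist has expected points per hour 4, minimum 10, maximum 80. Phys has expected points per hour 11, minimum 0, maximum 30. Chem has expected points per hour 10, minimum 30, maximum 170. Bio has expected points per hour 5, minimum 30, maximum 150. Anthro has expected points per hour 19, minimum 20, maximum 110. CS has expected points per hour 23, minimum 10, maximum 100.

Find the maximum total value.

3360

Meeting every minimum uses 10+0+30+30+20+10 = 100 hours, leaving 100.
Order the courses by expected points per hour: CS 23 > Anthro 19 > Phys 11 > Chem 10 > Bio 5 > Hist 4.
CS takes 90 more to reach its cap of 100 ; 10 left.
Anthro has room for 90 more but only 10 remain, so it gets 30.
Total = 4×10 + 10×30 + 5×30 + 19×30 + 23×100 = 3360.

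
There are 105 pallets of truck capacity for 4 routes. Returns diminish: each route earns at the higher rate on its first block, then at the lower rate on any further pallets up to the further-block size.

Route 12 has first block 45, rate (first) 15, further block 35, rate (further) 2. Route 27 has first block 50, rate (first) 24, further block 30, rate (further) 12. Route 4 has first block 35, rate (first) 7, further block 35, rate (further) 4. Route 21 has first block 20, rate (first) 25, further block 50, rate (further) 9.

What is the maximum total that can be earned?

2225

Order all 8 blocks by rate: Route 21/first 25 > Route 27/first 24 > Route 12/first 15 > Route 27/second 12 > Route 21/second 9 > Route 4/first 7 > Route 4/second 4 > Route 12/second 2.
Route 21/first (25): +20 ; 85 left.
Route 27 first at 24: fill all 50 ; 35 left.
35 remain; put them into Route 12 first at 15.
Total = 25×20 + 24×50 + 15×35 = 2225.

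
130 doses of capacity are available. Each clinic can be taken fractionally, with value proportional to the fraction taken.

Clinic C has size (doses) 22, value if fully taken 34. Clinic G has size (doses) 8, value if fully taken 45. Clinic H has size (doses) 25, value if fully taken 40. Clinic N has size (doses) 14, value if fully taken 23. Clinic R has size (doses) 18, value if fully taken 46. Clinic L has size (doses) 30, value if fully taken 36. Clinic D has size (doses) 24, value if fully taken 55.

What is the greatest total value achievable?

265.8

Sort by value density: Clinic G 45/8≈5.62, Clinic R 46/18≈2.56, Clinic D 55/24≈2.29, Clinic N 23/14≈1.64, Clinic H 40/25≈1.6, Clinic C 34/22≈1.55, Clinic L 36/30≈1.2.
All 8 doses of Clinic G fit (value 45) → 122 remain.
Clinic R: take in full, 18 doses for value 46 → 104 left.
Take all of Clinic D (24 doses, value 55) → 80 doses left.
Take all of Clinic N (14 doses, value 23) → 66 doses left.
Take all of Clinic H (25 doses, value 40) → 41 doses left.
All 22 doses of Clinic C fit (value 34) → 19 remain.
Only 19 doses remain; take 19/30 of Clinic L for value 36×19/30 = 22.8.
Total value = 265.8.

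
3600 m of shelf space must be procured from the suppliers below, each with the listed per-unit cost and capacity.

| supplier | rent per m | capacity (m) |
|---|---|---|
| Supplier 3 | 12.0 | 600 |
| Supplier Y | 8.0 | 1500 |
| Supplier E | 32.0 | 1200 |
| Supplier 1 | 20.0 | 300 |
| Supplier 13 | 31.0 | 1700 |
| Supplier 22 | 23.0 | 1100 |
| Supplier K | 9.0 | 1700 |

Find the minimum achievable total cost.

32100

Cheapest first:
Supplier Y at 8.0: take all 1500 m — 2100 still needed.
Supplier K at 9.0: take all 1700 m — 400 still needed.
Take 400 from Supplier 3 at 12.0 to finish.
Supplier 1, Supplier 22, Supplier 13, Supplier E: unused.
Cost = 1500×8.0 + 1700×9.0 + 400×12.0 = 32100.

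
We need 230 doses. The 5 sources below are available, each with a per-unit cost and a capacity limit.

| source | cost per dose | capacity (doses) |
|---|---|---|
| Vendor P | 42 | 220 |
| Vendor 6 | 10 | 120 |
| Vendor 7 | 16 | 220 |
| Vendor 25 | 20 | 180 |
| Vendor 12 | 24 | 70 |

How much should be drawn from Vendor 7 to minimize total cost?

110

Fill from the cheapest source first.
Vendor 6 at 10: take all 120 doses → 110 still needed.
Take 110 from Vendor 7 at 16 to finish.
Vendor 25, Vendor 12, Vendor P: unused.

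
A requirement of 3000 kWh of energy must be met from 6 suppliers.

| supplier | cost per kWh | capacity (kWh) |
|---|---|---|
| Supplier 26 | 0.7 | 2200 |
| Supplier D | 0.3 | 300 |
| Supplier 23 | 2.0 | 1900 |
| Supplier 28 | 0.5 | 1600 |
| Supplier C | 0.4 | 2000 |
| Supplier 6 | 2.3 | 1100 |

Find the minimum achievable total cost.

1240

Fill from the cheapest supplier first.
Supplier D (0.3): use full 300 — 2700 kWh to go.
Supplier C at 0.4: take all 2000 kWh — 700 still needed.
Supplier 28 at 0.5: take 700 of its 1600 — requirement met.
Supplier 26, Supplier 23, Supplier 6: unused.
Cost = 300×0.3 + 2000×0.4 + 700×0.5 = 1240.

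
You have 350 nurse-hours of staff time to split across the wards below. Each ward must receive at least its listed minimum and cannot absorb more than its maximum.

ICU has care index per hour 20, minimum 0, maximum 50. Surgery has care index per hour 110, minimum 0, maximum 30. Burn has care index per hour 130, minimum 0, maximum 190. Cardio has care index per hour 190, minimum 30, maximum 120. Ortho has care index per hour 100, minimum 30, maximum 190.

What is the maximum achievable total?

Meeting every minimum uses 0+0+0+30+30 = 60 nurse-hours, leaving 290.
Order the wards by care index per hour: Cardio 190 > Burn 130 > Surgery 110 > Ortho 100 > ICU 20.
Cardio: +90 to 120 (cap) — 200 left.
Burn takes 190 more to reach its cap of 190 — 10 left.
Surgery: +10 (room for 30) → 10. Pool exhausted.
Total = 110×10 + 130×190 + 190×120 + 100×30 = 51600.

51600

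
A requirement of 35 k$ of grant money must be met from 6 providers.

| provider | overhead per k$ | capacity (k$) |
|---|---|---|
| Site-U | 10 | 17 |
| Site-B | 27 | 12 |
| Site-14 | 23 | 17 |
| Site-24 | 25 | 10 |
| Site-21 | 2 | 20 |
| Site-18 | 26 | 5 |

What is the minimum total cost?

Fill from the cheapest provider first.
Site-21 (2): use full 20 ; 15 k$ to go.
Site-U at 10: take 15 of its 17 ; requirement met.
Site-14, Site-24, Site-18, Site-B: unused.
Cost = 20×2 + 15×10 = 190.

190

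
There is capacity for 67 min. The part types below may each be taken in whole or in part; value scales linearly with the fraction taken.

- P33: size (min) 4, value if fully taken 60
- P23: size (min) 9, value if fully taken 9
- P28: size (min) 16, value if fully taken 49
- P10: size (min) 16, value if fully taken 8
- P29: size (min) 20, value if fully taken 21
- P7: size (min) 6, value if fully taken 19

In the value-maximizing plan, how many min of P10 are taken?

12

Best value per unit of size first: P33 60/4≈15, P7 19/6≈3.17, P28 49/16≈3.06, P29 21/20≈1.05, P23 9/9≈1, P10 8/16≈0.5.
P33: take in full, 4 min for value 60 ; 63 left.
P7: take in full, 6 min for value 19 ; 57 left.
All 16 min of P28 fit (value 49) ; 41 remain.
Take all of P29 (20 min, value 21) ; 21 min left.
P23: take in full, 9 min for value 9 ; 12 left.
Only 12 min remain; take 12/16 of P10 for value 8×12/16 = 6.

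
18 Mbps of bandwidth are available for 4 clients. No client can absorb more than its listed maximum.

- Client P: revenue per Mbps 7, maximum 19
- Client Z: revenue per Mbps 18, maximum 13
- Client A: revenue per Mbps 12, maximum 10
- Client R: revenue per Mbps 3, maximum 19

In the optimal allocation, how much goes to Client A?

5

Rank by revenue per Mbps: Client Z 18 > Client A 12 > Client P 7 > Client R 3.
Client Z: +13 to 13 (cap) → 5 left.
Client A has room for 10 but only 5 remain, so it gets 5.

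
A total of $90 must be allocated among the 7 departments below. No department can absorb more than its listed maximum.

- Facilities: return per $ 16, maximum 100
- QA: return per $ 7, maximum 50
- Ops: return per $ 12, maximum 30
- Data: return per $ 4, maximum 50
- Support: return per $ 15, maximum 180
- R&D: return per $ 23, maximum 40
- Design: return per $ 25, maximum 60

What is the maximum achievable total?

Rank by return per $: Design 25 > R&D 23 > Facilities 16 > Support 15 > Ops 12 > QA 7 > Data 4.
Design takes 60 to reach its cap of 60 ; 30 left.
Only 30 left; R&D takes them to reach 30.
Total = 23×30 + 25×60 = 2190.

2190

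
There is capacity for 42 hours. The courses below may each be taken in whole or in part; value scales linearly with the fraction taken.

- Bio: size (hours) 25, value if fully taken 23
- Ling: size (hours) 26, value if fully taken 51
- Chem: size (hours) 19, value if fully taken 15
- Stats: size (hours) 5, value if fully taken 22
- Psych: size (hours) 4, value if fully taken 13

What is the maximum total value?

92.44

Best value per unit of size first: Stats 22/5≈4.4, Psych 13/4≈3.25, Ling 51/26≈1.96, Bio 23/25≈0.92, Chem 15/19≈0.789.
Take all of Stats (5 hours, value 22) — 37 hours left.
All 4 hours of Psych fit (value 13) — 33 remain.
Ling: take in full, 26 hours for value 51 — 7 left.
Fill the last 7 hours with part of Bio: 7/25 of it earns 6.44.
Total value = 92.44.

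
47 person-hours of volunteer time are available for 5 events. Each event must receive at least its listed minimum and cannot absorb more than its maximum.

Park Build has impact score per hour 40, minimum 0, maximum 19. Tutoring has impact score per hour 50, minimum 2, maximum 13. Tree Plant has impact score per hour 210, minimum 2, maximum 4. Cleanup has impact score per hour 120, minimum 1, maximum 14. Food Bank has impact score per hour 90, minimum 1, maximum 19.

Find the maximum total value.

4730

Meeting every minimum uses 0+2+2+1+1 = 6 person-hours, leaving 41.
Rank by impact score per hour: Tree Plant 210 > Cleanup 120 > Food Bank 90 > Tutoring 50 > Park Build 40.
Tree Plant takes 2 more to reach its cap of 4 ; 39 left.
Cleanup: +13 to 14 (cap) ; 26 left.
Give Food Bank 18 more to hit its cap of 19 ; 8 left.
Tutoring has room for 11 more but only 8 remain, so it gets 10.
Total = 50×10 + 210×4 + 120×14 + 90×19 = 4730.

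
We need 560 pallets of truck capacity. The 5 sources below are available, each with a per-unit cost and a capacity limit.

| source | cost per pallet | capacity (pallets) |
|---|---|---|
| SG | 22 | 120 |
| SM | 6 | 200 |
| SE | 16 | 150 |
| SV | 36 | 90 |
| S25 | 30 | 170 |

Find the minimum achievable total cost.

Fill from the cheapest source first.
Take 200 from SM at 6 ; need 360 more.
SE at 16: take all 150 pallets ; 210 still needed.
SG at 22: take all 120 pallets ; 90 still needed.
S25 at 30: take 90 of its 170 ; requirement met.
SV: unused.
Cost = 200×6 + 150×16 + 120×22 + 90×30 = 8940.

8940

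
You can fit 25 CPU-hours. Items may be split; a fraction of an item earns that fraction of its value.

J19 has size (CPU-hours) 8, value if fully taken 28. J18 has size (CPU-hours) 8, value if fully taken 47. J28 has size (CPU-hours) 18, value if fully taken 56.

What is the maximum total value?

Best value per unit of size first: J18 47/8≈5.88, J19 28/8≈3.5, J28 56/18≈3.11.
All 8 CPU-hours of J18 fit (value 47) → 17 remain.
Take all of J19 (8 CPU-hours, value 28) → 9 CPU-hours left.
Only 9 CPU-hours remain; take 9/18 of J28 for value 56×9/18 = 28.
Total value = 103.

103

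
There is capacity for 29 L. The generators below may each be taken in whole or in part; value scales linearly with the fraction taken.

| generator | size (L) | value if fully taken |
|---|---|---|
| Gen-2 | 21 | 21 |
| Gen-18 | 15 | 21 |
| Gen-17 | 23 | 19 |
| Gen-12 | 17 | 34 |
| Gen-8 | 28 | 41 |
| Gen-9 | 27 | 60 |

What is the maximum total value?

Rank by value-to-size ratio: Gen-9 60/27≈2.22, Gen-12 34/17≈2, Gen-8 41/28≈1.46, Gen-18 21/15≈1.4, Gen-2 21/21≈1, Gen-17 19/23≈0.826.
Take all of Gen-9 (27 L, value 60) ; 2 L left.
Fill the last 2 L with part of Gen-12: 2/17 of it earns 4.
Total value = 64.

64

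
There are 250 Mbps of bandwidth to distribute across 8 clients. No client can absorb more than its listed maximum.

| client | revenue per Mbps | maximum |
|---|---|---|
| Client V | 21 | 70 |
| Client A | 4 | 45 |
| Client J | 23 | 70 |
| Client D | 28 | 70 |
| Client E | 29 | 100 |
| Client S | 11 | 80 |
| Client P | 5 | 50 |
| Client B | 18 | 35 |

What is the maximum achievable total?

Highest revenue per Mbps first: Client E 29 > Client D 28 > Client J 23 > Client V 21 > Client B 18 > Client S 11 > Client P 5 > Client A 4.
Give Client E 100 to hit its cap of 100 — 150 left.
Client D takes 70 to reach its cap of 70 — 80 left.
Client J takes 70 to reach its cap of 70 — 10 left.
Client V: +10 (room for 70) → 10. Pool exhausted.
Total = 21×10 + 23×70 + 28×70 + 29×100 = 6680.

6680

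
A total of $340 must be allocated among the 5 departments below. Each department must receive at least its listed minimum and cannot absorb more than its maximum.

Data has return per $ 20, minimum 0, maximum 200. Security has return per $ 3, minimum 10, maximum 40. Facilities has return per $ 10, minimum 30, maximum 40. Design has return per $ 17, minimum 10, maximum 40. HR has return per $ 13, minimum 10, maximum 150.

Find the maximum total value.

5790

Meeting every minimum uses 0+10+30+10+10 = 60 $, leaving 280.
Order the departments by return per $: Data 20 > Design 17 > HR 13 > Facilities 10 > Security 3.
Give Data 200 more to hit its cap of 200 — 80 left.
Design takes 30 more to reach its cap of 40 — 50 left.
HR has room for 140 more but only 50 remain, so it gets 60.
Total = 20×200 + 3×10 + 10×30 + 17×40 + 13×60 = 5790.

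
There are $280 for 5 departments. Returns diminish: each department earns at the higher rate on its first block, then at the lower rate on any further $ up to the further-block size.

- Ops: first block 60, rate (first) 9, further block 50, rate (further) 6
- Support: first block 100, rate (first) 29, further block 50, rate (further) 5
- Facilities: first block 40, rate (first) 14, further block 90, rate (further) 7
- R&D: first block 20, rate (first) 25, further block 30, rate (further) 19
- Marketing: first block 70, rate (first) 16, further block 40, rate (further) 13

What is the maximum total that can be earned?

Rank every tier by rate: Support/tier1 29 > R&D/tier1 25 > R&D/tier2 19 > Marketing/tier1 16 > Facilities/tier1 14 > Marketing/tier2 13 > Ops/tier1 9 > Facilities/tier2 7 > Ops/tier2 6 > Support/tier2 5.
Support/tier1 (29): +100 — 180 left.
R&D/tier1 (25): +20 — 160 left.
R&D tier2 at 19: fill all 30 — 130 left.
Marketing/tier1 (16): +70 — 60 left.
Facilities/tier1 (14): +40 — 20 left.
Marketing tier2 at 13: only 20 left, fill 20.
Total = 29×100 + 25×20 + 19×30 + 16×70 + 14×40 + 13×20 = 5910.

5910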